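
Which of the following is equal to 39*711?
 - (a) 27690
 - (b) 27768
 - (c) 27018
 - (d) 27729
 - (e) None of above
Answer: d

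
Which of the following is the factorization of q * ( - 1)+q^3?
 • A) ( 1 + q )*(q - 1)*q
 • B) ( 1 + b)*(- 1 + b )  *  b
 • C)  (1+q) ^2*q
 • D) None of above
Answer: A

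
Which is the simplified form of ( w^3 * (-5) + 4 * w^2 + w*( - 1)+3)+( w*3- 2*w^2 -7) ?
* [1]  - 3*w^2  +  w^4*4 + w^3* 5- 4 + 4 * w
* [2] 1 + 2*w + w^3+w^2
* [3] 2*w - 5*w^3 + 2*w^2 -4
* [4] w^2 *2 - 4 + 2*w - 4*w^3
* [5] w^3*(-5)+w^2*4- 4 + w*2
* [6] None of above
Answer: 3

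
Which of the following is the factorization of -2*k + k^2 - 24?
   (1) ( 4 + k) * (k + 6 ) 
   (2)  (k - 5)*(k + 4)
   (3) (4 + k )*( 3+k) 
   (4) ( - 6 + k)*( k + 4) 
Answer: 4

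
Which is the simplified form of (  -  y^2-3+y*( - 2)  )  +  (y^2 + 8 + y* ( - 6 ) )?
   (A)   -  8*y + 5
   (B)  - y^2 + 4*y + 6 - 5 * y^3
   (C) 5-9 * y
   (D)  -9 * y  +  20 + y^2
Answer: A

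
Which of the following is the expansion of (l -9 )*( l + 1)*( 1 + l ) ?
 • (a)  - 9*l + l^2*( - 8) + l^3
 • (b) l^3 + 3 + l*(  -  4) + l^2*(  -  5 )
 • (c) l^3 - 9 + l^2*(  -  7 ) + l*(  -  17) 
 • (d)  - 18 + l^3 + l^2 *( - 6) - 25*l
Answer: c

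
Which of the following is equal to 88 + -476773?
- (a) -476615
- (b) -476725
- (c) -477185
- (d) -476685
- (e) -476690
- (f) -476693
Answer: d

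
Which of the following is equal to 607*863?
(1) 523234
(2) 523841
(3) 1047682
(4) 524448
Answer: 2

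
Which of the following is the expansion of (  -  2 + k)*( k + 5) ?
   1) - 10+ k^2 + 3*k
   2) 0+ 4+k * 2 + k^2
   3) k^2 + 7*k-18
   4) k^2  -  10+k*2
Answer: 1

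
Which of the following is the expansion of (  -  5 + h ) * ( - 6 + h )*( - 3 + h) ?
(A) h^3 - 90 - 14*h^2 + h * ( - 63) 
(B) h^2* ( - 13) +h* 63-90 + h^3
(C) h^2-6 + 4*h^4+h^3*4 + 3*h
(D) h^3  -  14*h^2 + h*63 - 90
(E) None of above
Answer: D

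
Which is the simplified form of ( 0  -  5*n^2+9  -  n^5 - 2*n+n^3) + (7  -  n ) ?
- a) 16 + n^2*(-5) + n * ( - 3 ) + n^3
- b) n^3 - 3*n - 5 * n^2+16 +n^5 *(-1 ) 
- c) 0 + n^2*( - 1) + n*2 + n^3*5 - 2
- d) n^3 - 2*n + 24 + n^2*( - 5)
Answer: b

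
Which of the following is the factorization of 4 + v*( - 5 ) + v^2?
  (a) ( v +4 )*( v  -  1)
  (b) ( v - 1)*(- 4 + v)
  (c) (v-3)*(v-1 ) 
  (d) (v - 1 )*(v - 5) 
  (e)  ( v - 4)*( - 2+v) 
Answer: b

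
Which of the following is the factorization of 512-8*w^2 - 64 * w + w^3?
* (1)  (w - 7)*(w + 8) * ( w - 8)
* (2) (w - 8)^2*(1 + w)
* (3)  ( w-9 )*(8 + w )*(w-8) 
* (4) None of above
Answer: 4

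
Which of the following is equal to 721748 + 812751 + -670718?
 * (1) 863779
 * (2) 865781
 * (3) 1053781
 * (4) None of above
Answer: 4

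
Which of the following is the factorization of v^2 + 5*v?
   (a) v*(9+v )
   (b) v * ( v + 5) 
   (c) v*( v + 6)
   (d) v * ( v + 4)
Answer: b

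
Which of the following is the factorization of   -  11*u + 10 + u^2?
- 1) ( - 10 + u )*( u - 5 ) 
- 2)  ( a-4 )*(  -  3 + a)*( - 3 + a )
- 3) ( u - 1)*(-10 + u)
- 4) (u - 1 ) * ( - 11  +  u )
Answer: 3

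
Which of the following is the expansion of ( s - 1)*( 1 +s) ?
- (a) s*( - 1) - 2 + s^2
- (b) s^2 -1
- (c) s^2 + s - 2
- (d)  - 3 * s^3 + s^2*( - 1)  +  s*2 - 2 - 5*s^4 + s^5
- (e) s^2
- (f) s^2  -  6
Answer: b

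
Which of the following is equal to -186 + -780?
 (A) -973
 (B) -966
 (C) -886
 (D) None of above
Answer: B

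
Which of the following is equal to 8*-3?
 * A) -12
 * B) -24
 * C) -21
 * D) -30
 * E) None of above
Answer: B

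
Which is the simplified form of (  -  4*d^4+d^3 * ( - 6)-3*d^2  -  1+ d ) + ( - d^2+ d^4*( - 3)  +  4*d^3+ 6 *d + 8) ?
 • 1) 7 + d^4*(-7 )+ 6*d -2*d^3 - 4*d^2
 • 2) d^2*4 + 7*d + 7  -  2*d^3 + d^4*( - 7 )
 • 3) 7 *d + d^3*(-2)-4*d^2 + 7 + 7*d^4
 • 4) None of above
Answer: 4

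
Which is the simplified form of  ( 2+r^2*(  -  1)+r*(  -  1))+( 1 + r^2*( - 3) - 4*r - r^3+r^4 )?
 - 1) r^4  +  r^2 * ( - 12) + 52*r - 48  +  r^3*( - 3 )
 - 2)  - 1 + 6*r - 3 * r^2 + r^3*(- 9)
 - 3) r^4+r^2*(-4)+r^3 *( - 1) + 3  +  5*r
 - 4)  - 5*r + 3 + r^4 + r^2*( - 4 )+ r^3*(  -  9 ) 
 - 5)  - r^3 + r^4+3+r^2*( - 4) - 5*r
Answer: 5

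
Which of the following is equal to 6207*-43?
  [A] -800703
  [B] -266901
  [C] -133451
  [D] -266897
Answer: B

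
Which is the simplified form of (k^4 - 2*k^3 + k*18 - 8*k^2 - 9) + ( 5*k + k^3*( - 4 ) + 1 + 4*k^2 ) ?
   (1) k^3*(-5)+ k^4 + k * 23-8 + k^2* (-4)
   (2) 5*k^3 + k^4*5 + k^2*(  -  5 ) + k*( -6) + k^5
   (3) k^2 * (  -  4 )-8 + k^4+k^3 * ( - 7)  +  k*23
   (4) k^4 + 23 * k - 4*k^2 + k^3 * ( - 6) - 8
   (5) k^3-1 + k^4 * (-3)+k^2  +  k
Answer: 4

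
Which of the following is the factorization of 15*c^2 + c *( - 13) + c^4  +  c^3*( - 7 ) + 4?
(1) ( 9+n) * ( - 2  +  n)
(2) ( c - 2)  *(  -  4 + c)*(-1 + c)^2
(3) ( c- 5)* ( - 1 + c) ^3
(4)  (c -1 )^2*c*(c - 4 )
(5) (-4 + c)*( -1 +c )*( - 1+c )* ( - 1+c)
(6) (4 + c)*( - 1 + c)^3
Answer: 5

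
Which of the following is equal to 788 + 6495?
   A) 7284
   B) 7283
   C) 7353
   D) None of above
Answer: B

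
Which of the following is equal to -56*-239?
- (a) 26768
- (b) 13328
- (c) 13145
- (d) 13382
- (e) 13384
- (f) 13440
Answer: e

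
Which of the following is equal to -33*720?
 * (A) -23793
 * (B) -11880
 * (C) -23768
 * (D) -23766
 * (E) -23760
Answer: E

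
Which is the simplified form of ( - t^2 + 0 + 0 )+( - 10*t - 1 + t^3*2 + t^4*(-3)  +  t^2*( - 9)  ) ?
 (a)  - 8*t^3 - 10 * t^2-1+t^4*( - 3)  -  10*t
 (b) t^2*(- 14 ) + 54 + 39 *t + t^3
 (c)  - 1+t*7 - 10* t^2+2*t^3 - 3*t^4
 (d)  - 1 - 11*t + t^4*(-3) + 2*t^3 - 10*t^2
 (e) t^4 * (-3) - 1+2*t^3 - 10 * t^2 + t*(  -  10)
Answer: e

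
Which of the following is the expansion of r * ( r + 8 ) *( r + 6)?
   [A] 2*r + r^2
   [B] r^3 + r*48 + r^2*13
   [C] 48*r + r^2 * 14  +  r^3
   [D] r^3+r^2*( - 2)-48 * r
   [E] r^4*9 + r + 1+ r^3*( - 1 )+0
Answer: C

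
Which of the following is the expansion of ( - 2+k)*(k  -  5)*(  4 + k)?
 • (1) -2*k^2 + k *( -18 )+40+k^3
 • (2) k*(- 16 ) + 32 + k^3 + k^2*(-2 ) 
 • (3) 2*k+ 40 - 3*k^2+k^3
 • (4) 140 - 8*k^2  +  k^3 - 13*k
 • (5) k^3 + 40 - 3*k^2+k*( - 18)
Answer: 5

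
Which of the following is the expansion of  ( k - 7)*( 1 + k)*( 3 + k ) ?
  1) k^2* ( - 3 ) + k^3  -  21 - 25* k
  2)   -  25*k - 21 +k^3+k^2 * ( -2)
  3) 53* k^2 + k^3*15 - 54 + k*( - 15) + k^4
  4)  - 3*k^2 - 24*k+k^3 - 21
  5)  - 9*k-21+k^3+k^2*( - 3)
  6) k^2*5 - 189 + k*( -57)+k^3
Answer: 1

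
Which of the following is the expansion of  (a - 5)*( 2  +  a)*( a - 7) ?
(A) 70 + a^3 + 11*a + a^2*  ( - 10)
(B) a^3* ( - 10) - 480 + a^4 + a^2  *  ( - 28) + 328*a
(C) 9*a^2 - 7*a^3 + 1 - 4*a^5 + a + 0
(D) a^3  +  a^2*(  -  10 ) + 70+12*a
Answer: A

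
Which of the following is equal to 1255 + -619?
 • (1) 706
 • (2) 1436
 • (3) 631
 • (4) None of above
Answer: 4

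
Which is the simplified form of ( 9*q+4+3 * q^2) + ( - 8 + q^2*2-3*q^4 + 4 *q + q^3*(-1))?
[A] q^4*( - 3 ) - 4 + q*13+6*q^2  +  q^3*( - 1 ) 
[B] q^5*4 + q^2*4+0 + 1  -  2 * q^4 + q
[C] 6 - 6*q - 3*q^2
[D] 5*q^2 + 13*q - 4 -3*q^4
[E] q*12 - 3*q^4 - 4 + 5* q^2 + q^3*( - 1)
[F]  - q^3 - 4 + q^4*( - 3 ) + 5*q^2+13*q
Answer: F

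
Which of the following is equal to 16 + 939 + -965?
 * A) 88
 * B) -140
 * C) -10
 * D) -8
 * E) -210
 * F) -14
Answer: C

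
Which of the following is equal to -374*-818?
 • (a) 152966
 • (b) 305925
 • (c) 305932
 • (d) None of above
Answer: c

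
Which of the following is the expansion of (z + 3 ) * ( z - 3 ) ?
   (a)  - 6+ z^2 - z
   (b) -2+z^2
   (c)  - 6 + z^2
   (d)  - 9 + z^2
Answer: d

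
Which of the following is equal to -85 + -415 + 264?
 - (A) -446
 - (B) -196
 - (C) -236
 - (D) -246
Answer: C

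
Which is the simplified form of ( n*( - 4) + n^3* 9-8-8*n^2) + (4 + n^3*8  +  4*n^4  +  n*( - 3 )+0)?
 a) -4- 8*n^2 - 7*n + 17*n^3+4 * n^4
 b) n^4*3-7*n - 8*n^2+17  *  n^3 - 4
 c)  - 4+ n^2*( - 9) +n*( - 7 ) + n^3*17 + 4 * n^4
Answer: a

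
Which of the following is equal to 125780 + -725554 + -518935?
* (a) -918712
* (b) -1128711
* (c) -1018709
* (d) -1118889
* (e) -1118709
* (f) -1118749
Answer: e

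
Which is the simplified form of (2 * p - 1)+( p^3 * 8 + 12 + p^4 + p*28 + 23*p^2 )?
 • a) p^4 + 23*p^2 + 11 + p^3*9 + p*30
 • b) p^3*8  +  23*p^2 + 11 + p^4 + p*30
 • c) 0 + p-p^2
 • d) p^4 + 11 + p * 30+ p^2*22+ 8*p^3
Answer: b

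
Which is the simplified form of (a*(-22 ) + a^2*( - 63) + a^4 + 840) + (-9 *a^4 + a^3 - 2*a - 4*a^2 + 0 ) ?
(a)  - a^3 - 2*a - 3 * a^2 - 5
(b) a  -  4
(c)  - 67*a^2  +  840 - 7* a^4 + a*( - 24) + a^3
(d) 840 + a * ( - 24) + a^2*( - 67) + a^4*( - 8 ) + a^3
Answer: d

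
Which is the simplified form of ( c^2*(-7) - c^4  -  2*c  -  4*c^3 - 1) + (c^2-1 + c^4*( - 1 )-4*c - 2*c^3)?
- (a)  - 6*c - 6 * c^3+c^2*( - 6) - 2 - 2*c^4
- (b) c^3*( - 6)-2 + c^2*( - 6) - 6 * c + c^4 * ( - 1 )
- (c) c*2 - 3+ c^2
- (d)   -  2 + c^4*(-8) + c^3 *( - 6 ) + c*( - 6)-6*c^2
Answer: a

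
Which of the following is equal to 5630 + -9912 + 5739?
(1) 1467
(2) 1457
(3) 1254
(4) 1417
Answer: 2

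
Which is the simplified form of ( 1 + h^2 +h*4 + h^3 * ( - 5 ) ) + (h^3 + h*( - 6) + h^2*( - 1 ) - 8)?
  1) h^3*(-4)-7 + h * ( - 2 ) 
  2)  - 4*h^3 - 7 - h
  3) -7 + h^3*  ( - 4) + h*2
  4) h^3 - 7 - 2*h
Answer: 1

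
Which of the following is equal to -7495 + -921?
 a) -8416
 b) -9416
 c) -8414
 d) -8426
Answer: a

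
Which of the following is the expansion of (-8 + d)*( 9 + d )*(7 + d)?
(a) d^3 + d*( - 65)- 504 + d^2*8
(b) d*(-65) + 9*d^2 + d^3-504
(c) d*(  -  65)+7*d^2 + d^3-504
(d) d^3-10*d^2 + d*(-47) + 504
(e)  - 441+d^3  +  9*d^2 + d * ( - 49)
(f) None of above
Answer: a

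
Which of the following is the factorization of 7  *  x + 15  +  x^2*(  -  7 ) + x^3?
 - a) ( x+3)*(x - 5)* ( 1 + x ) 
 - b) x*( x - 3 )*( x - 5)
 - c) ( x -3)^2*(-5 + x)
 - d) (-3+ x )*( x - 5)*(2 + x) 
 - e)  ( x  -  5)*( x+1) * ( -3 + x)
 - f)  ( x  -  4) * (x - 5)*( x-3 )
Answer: e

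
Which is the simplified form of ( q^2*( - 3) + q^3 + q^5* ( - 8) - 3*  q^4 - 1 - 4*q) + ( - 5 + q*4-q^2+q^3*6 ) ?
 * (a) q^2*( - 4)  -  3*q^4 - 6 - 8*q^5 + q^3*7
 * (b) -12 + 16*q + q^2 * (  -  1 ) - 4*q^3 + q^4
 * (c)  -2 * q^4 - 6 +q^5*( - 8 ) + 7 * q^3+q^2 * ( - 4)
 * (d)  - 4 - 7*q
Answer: a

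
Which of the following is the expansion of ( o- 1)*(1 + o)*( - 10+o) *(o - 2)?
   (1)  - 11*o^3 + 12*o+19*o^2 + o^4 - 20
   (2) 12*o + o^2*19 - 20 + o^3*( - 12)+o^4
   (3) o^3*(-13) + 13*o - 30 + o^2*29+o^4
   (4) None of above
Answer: 2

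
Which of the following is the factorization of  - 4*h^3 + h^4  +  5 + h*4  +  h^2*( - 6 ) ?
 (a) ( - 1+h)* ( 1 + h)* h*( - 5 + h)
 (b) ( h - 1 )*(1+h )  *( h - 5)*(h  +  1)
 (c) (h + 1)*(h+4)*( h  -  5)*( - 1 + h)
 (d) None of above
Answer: b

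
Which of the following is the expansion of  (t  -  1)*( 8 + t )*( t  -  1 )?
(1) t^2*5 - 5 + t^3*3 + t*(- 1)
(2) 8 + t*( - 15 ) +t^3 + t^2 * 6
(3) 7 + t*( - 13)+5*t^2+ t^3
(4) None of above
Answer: 2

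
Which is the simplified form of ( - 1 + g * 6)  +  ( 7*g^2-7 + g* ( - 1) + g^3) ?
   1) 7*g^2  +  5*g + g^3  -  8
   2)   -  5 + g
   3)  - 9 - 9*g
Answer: 1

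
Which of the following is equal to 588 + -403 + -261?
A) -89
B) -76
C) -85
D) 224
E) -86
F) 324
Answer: B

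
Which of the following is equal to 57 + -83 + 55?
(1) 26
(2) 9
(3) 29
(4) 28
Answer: 3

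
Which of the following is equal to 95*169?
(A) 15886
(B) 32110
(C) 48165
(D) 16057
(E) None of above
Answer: E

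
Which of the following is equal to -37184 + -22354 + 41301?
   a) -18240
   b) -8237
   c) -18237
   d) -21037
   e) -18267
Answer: c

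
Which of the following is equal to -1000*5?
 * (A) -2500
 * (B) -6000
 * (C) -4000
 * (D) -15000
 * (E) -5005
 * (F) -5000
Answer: F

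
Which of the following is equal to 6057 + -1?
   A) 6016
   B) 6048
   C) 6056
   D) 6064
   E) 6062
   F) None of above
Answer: C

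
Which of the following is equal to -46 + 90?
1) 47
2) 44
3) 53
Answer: 2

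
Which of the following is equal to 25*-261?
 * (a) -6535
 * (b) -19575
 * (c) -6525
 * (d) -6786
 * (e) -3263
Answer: c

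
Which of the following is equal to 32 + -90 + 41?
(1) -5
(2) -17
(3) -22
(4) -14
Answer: 2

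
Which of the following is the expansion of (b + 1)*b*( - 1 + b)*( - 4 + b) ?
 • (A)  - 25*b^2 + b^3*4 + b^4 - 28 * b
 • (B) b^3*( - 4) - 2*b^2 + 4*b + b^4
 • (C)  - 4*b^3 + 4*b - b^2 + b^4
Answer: C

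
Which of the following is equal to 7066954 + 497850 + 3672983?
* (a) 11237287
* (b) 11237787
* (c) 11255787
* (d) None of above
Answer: b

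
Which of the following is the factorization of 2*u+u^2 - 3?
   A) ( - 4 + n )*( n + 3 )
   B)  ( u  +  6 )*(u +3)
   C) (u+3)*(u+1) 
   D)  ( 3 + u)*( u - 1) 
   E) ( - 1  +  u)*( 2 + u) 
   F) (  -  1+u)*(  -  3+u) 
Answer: D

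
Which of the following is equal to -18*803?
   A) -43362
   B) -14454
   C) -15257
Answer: B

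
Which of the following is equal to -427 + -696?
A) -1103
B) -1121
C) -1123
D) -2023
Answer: C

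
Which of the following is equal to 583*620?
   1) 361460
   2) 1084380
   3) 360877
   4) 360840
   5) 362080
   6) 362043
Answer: 1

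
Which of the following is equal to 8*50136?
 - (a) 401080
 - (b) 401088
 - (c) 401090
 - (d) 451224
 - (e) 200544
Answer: b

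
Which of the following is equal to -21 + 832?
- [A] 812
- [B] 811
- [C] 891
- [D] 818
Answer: B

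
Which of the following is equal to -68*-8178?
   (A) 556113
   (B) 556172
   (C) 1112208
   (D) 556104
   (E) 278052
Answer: D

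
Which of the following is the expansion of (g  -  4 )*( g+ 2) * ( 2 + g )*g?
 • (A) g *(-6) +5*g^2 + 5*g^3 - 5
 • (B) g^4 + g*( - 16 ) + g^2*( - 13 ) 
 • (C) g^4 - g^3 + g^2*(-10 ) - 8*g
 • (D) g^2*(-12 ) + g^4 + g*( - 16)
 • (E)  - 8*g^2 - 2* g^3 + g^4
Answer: D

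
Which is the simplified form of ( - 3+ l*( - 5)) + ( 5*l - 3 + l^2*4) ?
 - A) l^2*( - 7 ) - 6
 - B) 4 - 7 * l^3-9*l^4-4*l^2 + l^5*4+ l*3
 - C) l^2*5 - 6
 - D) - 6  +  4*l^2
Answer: D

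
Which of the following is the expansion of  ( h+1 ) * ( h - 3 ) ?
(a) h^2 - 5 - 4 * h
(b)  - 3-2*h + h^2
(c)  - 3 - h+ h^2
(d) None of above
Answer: b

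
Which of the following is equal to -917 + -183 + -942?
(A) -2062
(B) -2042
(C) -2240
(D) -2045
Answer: B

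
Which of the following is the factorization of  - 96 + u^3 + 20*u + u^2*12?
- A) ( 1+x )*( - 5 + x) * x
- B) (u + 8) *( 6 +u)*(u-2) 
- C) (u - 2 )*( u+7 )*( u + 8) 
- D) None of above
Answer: B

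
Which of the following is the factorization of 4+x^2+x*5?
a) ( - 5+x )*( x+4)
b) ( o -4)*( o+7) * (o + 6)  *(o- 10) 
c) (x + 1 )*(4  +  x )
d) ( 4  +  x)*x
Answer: c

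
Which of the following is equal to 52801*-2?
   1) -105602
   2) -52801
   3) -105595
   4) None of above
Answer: 1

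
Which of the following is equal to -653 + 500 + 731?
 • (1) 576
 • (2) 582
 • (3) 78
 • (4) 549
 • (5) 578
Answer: 5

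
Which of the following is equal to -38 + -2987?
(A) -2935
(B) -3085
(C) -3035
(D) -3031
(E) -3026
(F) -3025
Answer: F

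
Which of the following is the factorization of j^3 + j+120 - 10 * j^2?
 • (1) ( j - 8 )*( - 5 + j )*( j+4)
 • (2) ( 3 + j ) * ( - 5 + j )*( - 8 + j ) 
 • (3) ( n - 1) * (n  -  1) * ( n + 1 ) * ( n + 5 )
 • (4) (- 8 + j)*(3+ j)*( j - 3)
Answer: 2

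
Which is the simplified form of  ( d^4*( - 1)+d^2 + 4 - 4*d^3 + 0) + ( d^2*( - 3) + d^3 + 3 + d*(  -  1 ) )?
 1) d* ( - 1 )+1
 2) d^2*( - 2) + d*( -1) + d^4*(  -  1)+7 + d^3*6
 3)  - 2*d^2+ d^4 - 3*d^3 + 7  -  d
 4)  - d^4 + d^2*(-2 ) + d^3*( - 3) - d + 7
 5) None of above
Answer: 4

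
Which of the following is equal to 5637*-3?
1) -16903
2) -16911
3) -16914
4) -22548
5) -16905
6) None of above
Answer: 2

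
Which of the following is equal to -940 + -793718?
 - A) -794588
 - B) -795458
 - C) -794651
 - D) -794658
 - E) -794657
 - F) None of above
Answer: D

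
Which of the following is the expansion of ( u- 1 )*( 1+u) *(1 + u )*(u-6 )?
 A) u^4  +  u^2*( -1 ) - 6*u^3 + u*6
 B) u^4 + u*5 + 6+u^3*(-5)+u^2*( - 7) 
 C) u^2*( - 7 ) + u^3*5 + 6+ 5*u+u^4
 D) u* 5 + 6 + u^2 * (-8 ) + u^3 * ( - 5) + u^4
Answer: B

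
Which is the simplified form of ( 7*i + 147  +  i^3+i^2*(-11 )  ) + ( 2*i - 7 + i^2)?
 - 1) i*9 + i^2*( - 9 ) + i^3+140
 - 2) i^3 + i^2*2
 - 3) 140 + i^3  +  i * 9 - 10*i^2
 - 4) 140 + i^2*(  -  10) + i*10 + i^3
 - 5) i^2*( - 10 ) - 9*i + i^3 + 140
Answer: 3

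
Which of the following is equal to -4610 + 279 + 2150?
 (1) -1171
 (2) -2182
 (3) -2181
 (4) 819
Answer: 3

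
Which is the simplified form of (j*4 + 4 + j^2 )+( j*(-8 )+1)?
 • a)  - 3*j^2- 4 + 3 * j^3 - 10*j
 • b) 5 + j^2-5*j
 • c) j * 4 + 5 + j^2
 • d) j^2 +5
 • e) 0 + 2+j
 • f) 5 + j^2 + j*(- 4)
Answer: f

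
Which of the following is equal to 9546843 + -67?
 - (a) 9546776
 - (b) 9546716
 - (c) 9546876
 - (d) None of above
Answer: a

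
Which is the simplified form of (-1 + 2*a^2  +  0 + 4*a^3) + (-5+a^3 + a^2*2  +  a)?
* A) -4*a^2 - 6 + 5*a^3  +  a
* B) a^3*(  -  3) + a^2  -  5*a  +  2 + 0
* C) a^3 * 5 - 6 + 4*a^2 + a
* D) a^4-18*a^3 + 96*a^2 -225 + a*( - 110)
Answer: C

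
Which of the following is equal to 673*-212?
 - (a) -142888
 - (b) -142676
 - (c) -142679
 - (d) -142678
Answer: b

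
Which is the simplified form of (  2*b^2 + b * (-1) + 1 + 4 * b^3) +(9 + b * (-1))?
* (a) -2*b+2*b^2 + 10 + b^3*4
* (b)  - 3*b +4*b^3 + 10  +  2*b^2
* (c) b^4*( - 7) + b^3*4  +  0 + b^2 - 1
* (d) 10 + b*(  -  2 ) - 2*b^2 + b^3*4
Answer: a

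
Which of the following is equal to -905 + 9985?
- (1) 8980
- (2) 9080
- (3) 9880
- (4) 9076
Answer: 2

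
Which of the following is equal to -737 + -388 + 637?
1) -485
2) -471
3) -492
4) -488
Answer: 4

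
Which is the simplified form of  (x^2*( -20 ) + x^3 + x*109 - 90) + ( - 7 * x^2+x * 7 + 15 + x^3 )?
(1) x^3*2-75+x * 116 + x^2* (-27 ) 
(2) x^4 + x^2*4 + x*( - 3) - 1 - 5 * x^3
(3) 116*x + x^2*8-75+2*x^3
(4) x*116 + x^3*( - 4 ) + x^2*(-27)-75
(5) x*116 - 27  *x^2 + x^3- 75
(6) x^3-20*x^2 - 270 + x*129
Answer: 1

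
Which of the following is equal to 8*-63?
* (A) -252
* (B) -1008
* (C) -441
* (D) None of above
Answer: D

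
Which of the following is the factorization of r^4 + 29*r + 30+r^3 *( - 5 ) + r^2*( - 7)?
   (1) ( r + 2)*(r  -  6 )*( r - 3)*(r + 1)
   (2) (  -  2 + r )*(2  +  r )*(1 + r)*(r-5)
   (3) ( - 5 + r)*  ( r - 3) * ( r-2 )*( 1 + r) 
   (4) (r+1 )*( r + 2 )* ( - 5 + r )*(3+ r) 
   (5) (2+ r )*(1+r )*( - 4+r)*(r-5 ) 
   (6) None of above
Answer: 6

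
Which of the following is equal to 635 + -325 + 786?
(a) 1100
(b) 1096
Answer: b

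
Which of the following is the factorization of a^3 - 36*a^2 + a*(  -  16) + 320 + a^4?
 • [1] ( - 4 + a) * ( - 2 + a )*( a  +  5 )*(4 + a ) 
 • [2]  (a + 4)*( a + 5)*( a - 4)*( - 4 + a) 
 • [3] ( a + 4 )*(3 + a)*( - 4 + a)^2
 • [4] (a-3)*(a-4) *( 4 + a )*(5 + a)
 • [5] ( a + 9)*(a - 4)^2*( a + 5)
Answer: 2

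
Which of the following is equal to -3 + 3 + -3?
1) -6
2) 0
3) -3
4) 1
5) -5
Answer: 3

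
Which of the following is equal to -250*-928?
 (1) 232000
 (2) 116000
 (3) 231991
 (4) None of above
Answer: 1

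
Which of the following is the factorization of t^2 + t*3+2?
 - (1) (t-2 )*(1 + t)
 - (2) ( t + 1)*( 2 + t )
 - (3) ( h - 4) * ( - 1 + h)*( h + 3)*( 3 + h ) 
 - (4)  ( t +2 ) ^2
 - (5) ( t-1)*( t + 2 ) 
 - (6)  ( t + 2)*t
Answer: 2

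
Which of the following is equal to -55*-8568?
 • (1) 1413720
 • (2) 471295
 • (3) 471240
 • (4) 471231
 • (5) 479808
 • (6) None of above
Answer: 3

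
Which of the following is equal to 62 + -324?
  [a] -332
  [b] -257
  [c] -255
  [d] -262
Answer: d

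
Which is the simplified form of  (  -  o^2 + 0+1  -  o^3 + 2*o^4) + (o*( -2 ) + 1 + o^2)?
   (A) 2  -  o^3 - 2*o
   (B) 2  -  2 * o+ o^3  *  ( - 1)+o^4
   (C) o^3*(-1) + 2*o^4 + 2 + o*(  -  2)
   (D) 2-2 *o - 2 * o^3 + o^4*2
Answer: C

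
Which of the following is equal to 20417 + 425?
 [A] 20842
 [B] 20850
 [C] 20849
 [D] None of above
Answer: A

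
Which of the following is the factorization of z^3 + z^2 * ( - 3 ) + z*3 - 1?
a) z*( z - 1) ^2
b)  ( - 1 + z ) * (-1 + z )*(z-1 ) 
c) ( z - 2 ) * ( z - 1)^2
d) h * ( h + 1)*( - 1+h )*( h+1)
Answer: b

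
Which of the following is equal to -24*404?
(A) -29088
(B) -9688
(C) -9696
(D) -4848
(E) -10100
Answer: C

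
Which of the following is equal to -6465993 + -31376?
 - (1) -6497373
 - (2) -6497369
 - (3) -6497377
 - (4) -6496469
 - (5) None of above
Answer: 2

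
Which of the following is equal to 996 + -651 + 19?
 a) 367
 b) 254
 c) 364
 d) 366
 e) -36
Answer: c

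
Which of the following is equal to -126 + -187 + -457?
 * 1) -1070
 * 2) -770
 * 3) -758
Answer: 2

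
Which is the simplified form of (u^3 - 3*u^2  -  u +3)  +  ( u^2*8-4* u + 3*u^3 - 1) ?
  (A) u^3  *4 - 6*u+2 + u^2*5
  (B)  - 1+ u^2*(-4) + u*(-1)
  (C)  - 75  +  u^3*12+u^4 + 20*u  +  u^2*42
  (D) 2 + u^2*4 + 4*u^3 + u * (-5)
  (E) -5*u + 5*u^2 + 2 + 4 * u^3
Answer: E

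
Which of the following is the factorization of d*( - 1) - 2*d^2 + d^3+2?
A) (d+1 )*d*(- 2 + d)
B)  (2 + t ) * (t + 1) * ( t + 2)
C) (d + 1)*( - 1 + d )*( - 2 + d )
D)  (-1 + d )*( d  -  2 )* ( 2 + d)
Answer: C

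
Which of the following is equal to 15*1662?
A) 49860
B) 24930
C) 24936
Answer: B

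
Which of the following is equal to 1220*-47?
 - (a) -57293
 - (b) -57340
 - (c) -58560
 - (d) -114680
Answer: b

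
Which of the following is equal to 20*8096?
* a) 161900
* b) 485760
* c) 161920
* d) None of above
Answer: c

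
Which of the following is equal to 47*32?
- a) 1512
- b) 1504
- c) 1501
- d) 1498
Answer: b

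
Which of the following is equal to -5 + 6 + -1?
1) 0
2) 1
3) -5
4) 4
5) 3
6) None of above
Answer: 1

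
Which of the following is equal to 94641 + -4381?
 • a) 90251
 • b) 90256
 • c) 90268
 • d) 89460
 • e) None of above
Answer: e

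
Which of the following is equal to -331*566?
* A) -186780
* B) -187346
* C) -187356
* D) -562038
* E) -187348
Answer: B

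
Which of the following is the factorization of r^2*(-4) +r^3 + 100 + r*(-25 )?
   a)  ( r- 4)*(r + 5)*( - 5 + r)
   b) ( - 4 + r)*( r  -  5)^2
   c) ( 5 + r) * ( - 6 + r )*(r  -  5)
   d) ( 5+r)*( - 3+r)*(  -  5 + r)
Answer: a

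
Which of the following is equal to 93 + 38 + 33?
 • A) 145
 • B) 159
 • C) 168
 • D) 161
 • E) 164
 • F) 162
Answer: E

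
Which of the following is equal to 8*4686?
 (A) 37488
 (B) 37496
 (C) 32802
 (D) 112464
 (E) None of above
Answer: A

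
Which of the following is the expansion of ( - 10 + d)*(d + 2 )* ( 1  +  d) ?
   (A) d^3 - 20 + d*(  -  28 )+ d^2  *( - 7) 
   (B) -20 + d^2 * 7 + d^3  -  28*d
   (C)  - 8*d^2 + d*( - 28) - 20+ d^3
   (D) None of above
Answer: A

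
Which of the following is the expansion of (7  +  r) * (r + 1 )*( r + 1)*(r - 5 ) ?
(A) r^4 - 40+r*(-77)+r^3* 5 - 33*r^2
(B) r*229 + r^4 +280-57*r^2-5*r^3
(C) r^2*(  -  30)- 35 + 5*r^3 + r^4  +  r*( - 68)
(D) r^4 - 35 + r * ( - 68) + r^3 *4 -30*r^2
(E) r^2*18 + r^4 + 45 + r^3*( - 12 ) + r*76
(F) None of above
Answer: D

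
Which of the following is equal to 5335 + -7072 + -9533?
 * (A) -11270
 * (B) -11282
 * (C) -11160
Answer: A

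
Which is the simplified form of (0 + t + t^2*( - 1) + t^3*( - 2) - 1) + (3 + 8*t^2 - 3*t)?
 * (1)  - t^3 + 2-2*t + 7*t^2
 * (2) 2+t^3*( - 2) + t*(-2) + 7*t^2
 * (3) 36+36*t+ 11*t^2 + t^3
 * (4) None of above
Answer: 2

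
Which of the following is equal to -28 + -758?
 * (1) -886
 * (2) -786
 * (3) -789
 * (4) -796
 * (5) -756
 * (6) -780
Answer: 2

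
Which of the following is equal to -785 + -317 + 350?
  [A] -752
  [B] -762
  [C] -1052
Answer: A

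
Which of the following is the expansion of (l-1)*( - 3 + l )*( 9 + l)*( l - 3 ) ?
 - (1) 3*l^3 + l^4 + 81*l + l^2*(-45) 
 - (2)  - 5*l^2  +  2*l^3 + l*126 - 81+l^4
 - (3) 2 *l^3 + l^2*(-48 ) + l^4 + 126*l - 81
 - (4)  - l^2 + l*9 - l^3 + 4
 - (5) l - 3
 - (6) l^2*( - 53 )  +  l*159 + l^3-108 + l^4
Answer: 3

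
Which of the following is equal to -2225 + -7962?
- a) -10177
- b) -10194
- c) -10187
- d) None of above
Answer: c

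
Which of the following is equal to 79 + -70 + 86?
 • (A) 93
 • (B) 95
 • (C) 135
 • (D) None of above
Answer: B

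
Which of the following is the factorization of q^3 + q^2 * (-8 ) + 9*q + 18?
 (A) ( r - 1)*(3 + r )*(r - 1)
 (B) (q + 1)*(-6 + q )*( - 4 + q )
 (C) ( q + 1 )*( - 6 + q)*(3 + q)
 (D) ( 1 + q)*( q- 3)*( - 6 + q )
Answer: D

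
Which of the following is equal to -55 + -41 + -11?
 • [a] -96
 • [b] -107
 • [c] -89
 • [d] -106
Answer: b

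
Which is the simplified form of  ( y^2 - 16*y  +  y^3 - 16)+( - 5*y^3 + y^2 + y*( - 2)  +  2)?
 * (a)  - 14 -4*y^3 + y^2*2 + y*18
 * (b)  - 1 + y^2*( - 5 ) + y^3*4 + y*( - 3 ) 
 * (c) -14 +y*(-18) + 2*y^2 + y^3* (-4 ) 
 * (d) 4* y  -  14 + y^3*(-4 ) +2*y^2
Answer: c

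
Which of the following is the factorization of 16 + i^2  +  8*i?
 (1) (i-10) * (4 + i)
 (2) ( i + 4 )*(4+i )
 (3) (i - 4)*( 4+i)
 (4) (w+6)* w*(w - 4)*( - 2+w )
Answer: 2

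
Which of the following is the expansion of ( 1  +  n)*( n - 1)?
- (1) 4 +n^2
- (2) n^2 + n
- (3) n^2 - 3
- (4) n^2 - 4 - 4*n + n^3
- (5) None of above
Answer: 5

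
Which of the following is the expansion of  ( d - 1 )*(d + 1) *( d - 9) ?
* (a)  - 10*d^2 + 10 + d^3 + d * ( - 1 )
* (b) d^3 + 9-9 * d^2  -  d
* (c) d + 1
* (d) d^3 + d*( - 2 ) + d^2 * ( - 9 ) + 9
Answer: b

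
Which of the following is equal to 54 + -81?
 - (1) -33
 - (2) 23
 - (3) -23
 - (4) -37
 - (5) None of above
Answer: 5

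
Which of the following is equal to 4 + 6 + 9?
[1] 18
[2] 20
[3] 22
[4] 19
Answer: 4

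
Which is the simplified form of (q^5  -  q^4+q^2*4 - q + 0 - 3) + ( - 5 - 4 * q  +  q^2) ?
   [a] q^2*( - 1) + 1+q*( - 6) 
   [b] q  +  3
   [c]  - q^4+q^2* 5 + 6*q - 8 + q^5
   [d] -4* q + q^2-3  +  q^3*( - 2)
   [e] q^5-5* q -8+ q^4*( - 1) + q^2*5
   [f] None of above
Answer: e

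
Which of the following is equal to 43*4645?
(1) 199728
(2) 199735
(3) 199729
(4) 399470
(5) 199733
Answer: 2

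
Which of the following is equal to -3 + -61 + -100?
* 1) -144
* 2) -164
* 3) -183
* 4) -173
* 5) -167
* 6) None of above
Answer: 2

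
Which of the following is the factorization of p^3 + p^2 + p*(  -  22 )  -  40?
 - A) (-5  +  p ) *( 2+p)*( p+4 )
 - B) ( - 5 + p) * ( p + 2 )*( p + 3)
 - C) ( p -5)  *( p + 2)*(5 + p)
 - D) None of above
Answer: A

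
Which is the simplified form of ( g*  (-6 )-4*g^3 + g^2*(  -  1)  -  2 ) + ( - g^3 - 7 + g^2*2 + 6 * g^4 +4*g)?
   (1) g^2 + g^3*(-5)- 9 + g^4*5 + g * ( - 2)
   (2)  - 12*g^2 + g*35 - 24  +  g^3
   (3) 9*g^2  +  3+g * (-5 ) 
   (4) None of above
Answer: 4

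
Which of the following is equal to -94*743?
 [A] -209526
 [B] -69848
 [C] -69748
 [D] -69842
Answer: D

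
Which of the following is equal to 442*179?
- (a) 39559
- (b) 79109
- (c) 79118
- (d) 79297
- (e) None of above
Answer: c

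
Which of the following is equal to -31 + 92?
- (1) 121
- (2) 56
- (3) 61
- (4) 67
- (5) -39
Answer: 3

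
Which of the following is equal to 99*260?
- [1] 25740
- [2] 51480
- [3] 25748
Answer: 1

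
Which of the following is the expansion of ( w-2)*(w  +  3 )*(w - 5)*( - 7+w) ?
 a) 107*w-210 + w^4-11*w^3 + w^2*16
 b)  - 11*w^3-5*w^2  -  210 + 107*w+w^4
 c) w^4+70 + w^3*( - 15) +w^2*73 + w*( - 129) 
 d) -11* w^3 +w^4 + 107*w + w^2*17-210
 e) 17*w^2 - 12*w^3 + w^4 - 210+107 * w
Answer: d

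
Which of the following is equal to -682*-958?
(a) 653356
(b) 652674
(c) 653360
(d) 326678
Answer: a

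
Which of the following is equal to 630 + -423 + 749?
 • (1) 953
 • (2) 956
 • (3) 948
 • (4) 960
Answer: 2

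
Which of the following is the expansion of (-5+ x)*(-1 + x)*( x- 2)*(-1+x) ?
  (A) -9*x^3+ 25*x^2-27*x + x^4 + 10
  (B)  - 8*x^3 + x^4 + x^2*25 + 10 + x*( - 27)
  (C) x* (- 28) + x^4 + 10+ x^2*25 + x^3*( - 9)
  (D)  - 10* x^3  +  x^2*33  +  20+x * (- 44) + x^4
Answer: A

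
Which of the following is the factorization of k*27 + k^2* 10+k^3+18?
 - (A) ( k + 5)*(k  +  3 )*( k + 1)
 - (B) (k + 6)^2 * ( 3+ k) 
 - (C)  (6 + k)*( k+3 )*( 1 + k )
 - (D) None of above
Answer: C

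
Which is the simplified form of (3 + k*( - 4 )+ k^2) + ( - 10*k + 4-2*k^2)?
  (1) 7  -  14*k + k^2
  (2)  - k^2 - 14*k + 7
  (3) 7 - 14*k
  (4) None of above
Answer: 2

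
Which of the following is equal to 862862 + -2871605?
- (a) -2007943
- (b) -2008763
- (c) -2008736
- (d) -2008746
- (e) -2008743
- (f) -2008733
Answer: e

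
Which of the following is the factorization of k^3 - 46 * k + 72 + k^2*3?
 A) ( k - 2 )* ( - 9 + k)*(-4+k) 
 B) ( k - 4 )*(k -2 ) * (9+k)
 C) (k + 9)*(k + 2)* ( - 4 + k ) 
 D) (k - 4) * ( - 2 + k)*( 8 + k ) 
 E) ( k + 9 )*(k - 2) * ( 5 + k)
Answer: B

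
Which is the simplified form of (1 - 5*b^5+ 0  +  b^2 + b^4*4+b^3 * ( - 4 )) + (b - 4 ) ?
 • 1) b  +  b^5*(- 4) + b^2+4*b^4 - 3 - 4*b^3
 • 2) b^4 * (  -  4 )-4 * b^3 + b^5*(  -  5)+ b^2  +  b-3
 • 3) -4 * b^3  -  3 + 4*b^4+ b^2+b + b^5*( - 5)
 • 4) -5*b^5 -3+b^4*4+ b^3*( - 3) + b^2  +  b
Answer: 3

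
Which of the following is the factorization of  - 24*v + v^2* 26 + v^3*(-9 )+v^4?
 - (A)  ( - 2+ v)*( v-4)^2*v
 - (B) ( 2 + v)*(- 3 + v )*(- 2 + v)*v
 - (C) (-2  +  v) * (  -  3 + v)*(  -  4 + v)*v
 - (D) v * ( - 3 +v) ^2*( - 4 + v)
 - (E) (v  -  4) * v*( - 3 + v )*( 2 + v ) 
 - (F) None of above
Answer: C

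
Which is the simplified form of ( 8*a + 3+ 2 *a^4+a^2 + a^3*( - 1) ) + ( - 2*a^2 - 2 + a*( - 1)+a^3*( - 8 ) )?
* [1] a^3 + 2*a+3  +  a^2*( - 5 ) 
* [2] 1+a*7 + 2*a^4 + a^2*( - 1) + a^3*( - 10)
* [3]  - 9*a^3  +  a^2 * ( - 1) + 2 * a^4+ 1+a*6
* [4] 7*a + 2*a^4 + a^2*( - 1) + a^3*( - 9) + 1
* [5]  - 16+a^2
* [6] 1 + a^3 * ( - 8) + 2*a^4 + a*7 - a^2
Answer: 4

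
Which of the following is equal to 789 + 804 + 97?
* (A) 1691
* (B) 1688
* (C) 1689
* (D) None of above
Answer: D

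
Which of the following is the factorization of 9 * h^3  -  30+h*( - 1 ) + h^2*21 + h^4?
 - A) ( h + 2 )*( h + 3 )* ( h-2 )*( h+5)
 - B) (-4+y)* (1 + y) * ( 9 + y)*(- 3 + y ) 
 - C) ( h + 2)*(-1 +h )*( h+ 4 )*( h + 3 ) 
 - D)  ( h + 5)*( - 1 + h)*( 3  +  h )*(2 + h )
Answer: D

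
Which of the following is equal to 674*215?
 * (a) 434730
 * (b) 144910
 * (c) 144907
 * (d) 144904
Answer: b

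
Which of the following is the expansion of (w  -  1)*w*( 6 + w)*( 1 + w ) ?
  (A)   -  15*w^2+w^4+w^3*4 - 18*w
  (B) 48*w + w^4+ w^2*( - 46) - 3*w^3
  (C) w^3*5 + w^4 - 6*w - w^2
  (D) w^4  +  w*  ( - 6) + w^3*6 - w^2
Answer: D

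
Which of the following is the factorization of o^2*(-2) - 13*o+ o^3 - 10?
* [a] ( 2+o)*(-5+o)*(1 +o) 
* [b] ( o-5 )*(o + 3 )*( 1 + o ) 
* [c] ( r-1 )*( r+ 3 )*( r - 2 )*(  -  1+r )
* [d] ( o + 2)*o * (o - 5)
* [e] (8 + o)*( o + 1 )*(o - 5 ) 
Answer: a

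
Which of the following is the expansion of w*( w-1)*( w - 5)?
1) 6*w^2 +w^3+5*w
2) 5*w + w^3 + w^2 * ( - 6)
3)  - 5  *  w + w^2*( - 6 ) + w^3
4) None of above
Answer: 2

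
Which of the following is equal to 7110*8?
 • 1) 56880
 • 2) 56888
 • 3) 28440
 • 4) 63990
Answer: 1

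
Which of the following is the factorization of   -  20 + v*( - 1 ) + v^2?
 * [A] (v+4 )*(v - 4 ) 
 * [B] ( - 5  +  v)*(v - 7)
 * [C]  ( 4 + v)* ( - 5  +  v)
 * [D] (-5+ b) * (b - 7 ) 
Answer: C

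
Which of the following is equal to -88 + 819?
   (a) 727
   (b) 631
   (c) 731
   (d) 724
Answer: c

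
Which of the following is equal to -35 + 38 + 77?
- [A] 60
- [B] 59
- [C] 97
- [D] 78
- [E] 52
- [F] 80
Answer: F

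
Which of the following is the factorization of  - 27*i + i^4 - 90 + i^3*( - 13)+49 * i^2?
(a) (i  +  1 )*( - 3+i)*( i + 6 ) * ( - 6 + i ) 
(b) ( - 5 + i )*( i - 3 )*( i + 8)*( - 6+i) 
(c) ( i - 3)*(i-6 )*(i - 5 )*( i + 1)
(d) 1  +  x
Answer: c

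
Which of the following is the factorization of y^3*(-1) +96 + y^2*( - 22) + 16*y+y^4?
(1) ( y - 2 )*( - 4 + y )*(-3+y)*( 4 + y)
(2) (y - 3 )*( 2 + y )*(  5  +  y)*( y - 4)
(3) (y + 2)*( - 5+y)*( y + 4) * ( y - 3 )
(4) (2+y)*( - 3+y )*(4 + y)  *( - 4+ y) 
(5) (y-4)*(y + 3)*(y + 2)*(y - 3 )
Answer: 4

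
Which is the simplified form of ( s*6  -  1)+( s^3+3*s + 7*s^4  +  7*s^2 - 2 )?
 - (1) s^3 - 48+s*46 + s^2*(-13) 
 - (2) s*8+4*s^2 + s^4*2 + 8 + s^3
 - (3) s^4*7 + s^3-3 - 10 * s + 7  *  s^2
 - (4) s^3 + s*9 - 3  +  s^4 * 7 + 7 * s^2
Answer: 4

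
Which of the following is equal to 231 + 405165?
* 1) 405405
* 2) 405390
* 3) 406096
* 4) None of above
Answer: 4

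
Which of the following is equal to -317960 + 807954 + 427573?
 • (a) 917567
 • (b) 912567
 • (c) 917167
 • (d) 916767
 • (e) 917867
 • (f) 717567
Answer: a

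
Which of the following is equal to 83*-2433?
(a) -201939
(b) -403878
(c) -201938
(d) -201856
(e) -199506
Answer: a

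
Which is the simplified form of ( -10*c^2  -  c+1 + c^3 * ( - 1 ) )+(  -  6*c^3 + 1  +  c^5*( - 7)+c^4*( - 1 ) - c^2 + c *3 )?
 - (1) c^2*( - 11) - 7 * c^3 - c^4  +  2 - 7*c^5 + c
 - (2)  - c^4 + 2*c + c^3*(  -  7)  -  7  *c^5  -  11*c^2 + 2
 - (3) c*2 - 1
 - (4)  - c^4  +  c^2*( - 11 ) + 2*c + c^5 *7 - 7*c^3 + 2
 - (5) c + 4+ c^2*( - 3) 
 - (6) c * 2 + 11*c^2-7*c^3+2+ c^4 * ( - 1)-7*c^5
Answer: 2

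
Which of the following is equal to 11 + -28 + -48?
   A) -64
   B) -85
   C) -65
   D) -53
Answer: C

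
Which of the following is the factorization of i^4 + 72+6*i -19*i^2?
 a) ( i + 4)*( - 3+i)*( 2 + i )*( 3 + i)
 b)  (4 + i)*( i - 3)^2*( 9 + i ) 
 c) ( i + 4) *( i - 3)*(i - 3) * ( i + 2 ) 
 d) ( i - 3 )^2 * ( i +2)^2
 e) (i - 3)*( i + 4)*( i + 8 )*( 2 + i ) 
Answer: c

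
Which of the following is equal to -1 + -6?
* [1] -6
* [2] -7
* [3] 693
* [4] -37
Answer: 2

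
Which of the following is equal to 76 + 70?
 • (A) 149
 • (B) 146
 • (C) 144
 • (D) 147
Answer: B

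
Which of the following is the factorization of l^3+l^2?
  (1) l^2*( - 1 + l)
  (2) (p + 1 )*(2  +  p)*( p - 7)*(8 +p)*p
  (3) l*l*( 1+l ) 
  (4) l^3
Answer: 3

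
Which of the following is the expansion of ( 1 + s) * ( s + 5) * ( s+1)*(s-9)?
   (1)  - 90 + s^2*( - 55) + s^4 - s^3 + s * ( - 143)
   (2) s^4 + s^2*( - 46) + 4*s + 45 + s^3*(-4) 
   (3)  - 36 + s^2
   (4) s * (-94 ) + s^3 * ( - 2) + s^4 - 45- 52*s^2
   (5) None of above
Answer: 4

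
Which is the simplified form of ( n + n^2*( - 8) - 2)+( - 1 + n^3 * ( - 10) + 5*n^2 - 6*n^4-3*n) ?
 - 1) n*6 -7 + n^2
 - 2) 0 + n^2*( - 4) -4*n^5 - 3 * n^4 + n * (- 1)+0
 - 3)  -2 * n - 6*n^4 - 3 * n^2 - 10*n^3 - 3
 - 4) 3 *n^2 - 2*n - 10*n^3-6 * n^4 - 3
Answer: 3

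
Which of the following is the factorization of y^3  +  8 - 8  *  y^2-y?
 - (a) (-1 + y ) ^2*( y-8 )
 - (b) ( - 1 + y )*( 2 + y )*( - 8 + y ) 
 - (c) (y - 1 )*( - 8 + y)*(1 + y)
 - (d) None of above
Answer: c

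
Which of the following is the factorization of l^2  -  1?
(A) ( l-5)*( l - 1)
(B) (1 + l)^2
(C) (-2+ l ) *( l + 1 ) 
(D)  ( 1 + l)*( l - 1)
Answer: D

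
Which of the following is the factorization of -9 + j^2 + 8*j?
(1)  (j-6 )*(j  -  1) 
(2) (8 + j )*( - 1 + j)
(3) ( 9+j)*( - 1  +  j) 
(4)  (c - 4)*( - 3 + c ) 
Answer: 3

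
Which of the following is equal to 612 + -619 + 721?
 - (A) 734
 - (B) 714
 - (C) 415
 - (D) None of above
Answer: B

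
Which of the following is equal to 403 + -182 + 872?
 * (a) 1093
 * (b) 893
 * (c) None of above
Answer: a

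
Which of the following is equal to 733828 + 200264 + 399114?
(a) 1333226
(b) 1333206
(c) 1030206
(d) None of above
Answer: b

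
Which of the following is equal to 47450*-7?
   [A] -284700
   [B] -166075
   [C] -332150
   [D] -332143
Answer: C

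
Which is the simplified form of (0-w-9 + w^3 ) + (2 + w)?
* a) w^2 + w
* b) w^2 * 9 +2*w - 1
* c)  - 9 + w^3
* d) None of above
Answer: d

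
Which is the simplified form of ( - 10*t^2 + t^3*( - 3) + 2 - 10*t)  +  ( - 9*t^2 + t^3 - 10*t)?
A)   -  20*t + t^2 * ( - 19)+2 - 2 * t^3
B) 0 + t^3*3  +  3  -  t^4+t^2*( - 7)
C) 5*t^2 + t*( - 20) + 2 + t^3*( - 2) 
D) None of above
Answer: A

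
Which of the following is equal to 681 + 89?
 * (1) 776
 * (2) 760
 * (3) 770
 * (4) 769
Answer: 3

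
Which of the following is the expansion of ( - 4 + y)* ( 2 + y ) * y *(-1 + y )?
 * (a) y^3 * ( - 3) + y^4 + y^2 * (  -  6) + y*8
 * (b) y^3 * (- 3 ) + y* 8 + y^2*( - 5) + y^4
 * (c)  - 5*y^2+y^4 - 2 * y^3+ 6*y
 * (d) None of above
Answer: a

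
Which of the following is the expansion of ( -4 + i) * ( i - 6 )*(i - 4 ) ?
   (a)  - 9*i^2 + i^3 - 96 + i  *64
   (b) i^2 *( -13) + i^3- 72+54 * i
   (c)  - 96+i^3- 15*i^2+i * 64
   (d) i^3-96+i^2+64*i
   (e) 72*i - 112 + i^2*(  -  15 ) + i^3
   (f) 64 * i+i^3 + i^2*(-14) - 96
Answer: f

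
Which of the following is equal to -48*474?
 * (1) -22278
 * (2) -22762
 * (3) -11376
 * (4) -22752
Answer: 4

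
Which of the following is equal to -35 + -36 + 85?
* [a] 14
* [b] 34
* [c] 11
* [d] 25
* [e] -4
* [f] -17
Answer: a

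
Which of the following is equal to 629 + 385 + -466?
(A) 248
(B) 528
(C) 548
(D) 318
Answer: C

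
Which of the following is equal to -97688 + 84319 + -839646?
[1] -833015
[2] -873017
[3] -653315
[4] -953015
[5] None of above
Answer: 5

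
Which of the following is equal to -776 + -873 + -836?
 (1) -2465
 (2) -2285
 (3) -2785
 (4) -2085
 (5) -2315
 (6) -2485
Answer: 6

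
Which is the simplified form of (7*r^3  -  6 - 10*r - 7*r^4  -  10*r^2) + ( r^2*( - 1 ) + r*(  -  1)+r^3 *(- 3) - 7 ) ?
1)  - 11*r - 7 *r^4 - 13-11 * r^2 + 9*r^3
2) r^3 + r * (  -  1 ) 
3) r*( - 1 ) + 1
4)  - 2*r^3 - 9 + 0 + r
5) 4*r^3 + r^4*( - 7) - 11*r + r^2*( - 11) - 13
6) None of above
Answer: 5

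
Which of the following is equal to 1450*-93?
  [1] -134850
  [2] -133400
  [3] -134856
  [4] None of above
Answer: 1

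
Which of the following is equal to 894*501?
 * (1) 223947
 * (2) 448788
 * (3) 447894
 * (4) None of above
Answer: 3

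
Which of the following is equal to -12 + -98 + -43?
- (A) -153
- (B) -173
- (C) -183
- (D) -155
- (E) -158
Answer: A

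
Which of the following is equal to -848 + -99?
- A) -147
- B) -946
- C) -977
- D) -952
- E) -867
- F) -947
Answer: F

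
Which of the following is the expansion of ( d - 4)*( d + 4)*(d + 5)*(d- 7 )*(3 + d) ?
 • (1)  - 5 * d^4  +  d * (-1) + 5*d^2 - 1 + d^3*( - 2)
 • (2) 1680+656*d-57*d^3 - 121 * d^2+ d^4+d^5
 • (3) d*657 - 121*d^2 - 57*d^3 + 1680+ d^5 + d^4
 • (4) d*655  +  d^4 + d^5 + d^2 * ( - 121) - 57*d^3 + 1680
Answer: 2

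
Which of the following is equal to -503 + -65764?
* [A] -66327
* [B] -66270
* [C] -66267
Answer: C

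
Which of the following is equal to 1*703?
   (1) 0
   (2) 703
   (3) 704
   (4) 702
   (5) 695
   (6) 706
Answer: 2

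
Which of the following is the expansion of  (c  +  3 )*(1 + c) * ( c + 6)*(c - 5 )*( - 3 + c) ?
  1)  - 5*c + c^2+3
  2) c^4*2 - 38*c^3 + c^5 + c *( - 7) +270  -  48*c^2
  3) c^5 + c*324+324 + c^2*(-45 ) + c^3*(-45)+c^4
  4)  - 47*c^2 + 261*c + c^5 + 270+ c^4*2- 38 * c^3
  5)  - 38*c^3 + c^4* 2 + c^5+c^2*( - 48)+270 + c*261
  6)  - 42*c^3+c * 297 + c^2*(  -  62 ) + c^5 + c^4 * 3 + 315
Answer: 5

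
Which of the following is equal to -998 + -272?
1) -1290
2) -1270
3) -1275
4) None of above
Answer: 2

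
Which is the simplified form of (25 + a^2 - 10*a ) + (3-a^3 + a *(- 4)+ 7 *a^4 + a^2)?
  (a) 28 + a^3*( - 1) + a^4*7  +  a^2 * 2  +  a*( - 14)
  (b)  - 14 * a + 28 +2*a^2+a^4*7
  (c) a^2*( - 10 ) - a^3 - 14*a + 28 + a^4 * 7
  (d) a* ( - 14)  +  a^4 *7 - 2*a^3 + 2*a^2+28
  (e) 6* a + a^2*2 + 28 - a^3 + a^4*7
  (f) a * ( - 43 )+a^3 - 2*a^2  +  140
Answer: a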